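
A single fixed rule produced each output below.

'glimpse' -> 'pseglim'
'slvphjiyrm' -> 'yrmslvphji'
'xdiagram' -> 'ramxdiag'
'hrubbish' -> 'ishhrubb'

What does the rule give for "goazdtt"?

dttgoaz

In each case the input is transformed by: move the last 3 characters to the front (rotate right by 3).
Applying that to "goazdtt" gives "dttgoaz".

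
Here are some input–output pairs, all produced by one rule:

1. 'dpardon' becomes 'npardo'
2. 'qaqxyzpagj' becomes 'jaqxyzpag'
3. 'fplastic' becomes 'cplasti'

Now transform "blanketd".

The rule is to delete the first character, then move the last character to the front.
Applying both steps to "blanketd": "lanketd", then "dlanket".

dlanket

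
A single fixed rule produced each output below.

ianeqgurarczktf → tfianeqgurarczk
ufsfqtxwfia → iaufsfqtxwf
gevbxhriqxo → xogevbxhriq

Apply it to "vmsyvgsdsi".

sivmsyvgsd

The pattern: move the last 2 characters to the front (rotate right by 2).
On "vmsyvgsdsi" that produces "sivmsyvgsd".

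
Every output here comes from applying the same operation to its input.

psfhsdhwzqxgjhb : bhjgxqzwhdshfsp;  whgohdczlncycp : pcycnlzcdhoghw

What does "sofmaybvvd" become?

dvvbyamfos

In each case the input is transformed by: reverse the string.
So "sofmaybvvd" becomes "dvvbyamfos".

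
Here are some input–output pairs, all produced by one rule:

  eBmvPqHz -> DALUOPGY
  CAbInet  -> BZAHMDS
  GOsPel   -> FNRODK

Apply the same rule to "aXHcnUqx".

Rule — shift every letter 1 place backward in the alphabet (wrapping around), then convert every letter to uppercase.
Applying both steps to "aXHcnUqx": "zWGbmTpw", then "ZWGBMTPW".

ZWGBMTPW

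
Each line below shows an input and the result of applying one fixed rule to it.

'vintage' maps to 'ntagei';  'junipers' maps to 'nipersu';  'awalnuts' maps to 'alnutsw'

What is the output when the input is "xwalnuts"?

Looking at the pairs, the operation is to delete the first character, then move the first character to the end.
"xwalnuts" → "walnuts" → "alnutsw".

alnutsw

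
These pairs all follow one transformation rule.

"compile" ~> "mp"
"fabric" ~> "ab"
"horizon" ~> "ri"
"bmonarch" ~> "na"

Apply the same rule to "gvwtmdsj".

Rule — move the last 3 characters to the front (rotate right by 3), then keep only the last 2 characters.
For "gvwtmdsj" the result is "tm".

tm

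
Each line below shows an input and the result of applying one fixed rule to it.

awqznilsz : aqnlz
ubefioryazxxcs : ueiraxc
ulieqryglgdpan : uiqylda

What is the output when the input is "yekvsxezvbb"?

yksevb

Rule — keep every other character starting from the first (positions 1st, 3rd, 5th, ...).
On "yekvsxezvbb" that produces "yksevb".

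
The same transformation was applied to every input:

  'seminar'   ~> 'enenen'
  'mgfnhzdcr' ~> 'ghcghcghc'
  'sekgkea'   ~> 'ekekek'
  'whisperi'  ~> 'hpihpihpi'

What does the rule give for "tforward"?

Rule — keep one character in every 3, starting at position 2 (positions 2nd, 5th, 8th, ...), then write the whole string 3 times in a row.
"tforward" → "fwd" → "fwdfwdfwd".

fwdfwdfwd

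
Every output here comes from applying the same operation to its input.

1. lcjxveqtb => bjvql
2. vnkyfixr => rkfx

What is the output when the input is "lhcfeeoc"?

cceo

The pattern: swap the first and last characters, then keep every other character starting from the first (positions 1st, 3rd, 5th, ...).
Working it through for "lhcfeeoc": intermediate "chcfeeol", final "cceo".
(Check on "vnkyfixr": → "rnkyfixv" → "rkfx" ✓)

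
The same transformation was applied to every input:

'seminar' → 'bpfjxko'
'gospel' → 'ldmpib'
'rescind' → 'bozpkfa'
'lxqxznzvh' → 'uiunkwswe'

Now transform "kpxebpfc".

mhbumyzc

The pattern: shift every letter 3 places backward in the alphabet (wrapping around), then swap each adjacent pair of characters (1↔2, 3↔4, ...).
Working it through for "kpxebpfc": intermediate "hmubymcz", final "mhbumyzc".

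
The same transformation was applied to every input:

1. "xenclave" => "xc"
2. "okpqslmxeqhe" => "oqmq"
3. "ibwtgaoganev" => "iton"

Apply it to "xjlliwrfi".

xlr

In each case the input is transformed by: move the last 2 characters to the front (rotate right by 2), then keep one character in every 3, starting at position 3 (positions 3rd, 6th, 9th, ...).
Starting from "xjlliwrfi": after the first operation, "fixjlliwr"; after the second, "xlr".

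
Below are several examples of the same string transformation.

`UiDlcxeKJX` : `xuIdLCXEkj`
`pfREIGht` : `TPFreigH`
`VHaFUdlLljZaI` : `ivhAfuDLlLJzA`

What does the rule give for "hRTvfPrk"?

KHrtVFpR

What's happening: move the last character to the front, then flip the case of every letter.
"hRTvfPrk" → "khRTvfPr" → "KHrtVFpR".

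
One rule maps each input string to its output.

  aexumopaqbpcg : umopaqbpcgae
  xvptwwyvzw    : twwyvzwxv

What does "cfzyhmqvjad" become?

yhmqvjadcf

The transformation: move the first 2 characters to the end (rotate left by 2), then delete the first character.
"cfzyhmqvjad" → "yhmqvjadcf".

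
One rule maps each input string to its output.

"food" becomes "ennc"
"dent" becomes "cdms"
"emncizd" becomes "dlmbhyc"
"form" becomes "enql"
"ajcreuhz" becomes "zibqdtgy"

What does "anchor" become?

zmbgnq

In each case the input is transformed by: shift every letter 1 place backward in the alphabet (wrapping around).
Doing the same to "anchor": "zmbgnq".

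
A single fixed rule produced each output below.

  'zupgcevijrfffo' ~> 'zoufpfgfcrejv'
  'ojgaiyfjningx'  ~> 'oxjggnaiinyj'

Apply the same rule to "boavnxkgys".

bsoyagvkn

Looking at the pairs, the operation is to take characters alternately from the front and the back (1st, last, 2nd, 2nd-last, ...), then delete the last character.
For "boavnxkgys" the result is "bsoyagvkn".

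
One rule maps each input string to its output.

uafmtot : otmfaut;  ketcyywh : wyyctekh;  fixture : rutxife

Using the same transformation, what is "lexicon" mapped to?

ocixeln

In each case the input is transformed by: move the last character to the front, then reverse the string.
"lexicon" → "nlexico" → "ocixeln".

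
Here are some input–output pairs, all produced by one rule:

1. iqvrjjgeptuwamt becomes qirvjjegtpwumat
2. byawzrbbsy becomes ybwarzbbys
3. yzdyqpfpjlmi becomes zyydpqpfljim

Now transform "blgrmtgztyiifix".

The pattern: swap each adjacent pair of characters (1↔2, 3↔4, ...).
For "blgrmtgztyiifix" the result is "lbrgtmzgytiiifx".

lbrgtmzgytiiifx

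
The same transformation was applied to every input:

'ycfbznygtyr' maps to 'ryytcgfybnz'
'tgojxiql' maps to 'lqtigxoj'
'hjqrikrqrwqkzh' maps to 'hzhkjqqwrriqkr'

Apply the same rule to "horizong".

The transformation: move the last character to the front, then take characters alternately from the front and the back (1st, last, 2nd, 2nd-last, ...).
Starting from "horizong": after the first operation, "ghorizon"; after the second, "gnhoozri".

gnhoozri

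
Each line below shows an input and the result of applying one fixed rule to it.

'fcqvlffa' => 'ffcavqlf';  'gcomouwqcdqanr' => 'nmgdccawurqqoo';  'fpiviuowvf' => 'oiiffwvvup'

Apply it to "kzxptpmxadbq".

pmkdbazxxtqp

Looking at the pairs, the operation is to sort the characters into reverse alphabetical order, then swap the front and back halves of the string.
On "kzxptpmxadbq" that produces "pmkdbazxxtqp".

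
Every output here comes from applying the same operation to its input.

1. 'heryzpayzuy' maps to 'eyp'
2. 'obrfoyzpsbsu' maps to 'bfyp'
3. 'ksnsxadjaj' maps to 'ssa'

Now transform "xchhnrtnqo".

Rule — keep every other character starting from the second (positions 2nd, 4th, 6th, ...), then delete the last 2 characters.
Starting from "xchhnrtnqo": after the first operation, "chrno"; after the second, "chr".
(Check on "heryzpayzuy": → "eypyu" → "eyp" ✓)

chr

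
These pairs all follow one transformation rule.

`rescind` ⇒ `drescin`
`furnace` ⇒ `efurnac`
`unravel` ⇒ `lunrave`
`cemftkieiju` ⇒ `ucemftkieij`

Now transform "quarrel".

lquarre

The rule is to move the last character to the front.
On "quarrel" that produces "lquarre".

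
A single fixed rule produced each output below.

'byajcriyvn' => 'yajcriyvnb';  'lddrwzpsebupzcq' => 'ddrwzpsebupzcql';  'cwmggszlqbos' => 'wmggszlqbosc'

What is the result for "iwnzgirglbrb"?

Looking at the pairs, the operation is to move the first character to the end.
So "iwnzgirglbrb" becomes "wnzgirglbrbi".

wnzgirglbrbi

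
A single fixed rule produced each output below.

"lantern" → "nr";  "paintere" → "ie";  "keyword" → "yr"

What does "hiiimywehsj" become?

iyh

What's happening: keep one character in every 3, starting at position 3 (positions 3rd, 6th, 9th, ...).
Doing the same to "hiiimywehsj": "iyh".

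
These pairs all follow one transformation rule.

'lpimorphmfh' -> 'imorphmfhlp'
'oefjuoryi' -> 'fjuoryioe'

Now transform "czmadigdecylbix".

The transformation: move the first 2 characters to the end (rotate left by 2).
Applying that to "czmadigdecylbix" gives "madigdecylbixcz".

madigdecylbixcz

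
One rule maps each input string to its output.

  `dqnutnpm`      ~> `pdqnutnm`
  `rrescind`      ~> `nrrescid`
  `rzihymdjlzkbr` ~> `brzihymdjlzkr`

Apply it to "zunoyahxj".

xzunoyahj

The rule is to move the last character to the front, then swap the first and last characters.
On "zunoyahxj": the first step gives "jzunoyahx", and the second then gives "xzunoyahj".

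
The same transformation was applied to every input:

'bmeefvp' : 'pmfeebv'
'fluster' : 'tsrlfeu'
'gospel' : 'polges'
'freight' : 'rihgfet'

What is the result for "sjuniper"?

srpnjieu

Each output is the input with this applied: sort the characters into reverse alphabetical order, then move the first character to the end.
Starting from "sjuniper": after the first operation, "usrpnjie"; after the second, "srpnjieu".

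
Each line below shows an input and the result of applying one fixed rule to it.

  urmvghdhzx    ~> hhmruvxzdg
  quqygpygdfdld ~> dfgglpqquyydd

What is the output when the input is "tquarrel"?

lqrrtuae

Each output is the input with this applied: sort the characters into alphabetical order, then move the first 2 characters to the end (rotate left by 2).
Applying both steps to "tquarrel": "aelqrrtu", then "lqrrtuae".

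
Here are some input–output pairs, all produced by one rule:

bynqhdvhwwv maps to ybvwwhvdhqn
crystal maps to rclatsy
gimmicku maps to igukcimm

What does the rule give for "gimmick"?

Rule — move the first 2 characters to the end (rotate left by 2), then reverse the string.
Working it through for "gimmick": intermediate "mmickgi", final "igkcimm".
(Check on "crystal": → "ystalcr" → "rclatsy" ✓)

igkcimm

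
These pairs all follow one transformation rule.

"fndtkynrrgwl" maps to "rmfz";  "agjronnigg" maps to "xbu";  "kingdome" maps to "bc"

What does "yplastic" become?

zh

The rule is to keep one character in every 3, starting at position 3 (positions 3rd, 6th, 9th, ...), then shift every letter 12 places backward in the alphabet (wrapping around).
Working it through for "yplastic": intermediate "lt", final "zh".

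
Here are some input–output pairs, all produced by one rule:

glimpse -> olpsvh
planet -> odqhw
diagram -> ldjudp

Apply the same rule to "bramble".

The transformation: shift every letter 3 places forward in the alphabet (wrapping around), then delete the first character.
"bramble" → "eudpeoh" → "udpeoh".
(Check on "diagram": → "gldjudp" → "ldjudp" ✓)

udpeoh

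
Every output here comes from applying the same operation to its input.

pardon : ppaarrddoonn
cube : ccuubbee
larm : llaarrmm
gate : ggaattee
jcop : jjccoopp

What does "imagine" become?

What's happening: double every character.
For "imagine" the result is "iimmaaggiinnee".

iimmaaggiinnee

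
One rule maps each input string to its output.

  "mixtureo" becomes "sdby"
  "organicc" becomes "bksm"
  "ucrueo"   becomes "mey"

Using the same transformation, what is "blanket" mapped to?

The rule is to keep every other character starting from the second (positions 2nd, 4th, 6th, ...), then shift every letter 10 places forward in the alphabet (wrapping around).
For "blanket" the result is "vxo".

vxo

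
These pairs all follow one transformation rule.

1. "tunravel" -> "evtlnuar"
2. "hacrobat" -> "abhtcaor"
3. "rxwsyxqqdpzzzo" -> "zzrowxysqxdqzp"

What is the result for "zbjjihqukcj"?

ckzjjbijqhu

Looking at the pairs, the operation is to move the last 3 characters to the front (rotate right by 3), then swap each adjacent pair of characters (1↔2, 3↔4, ...).
Working it through for "zbjjihqukcj": intermediate "kcjzbjjihqu", final "ckzjjbijqhu".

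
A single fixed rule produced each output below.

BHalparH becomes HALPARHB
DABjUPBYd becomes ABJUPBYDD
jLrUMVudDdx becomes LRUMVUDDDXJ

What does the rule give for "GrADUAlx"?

RADUALXG

The pattern: move the first character to the end, then convert every letter to uppercase.
Starting from "GrADUAlx": after the first operation, "rADUAlxG"; after the second, "RADUALXG".
(Check on "BHalparH": → "HalparHB" → "HALPARHB" ✓)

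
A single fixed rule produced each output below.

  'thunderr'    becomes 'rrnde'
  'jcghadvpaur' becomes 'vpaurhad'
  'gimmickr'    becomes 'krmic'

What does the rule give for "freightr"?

What's happening: delete the first 3 characters, then move the first 3 characters to the end (rotate left by 3).
For "freightr" the result is "trigh".

trigh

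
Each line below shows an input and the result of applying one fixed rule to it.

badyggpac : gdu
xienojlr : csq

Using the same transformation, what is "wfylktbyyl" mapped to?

The rule is to shift every letter 5 places forward in the alphabet (wrapping around), then keep one character in every 3, starting at position 1 (positions 1st, 4th, 7th, ...).
"wfylktbyyl" → "bkdqpygddq" → "bqgq".

bqgq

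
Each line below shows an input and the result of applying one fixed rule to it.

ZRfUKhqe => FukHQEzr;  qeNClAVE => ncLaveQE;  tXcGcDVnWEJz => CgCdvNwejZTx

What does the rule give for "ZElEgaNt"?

LeGAnTze

In each case the input is transformed by: flip the case of every letter, then move the first 2 characters to the end (rotate left by 2).
Working it through for "ZElEgaNt": intermediate "zeLeGAnT", final "LeGAnTze".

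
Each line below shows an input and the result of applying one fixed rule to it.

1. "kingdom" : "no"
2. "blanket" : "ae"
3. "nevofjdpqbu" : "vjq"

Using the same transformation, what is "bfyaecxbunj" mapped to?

ycu

What's happening: keep one character in every 3, starting at position 3 (positions 3rd, 6th, 9th, ...).
So "bfyaecxbunj" becomes "ycu".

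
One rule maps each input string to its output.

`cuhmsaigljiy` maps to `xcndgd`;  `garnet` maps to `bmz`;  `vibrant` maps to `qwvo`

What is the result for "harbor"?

cmj

Rule — shift every letter 5 places backward in the alphabet (wrapping around), then keep every other character starting from the first (positions 1st, 3rd, 5th, ...).
"harbor" → "cvmwjm" → "cmj".
(Check on "vibrant": → "qdwmvio" → "qwvo" ✓)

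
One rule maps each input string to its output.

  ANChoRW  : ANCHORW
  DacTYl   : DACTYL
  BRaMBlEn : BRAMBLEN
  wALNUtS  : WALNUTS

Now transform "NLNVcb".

Looking at the pairs, the operation is to convert every letter to uppercase.
Applying that to "NLNVcb" gives "NLNVCB".

NLNVCB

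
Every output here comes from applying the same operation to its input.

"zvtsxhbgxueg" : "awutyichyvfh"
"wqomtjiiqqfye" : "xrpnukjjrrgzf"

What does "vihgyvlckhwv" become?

The pattern: shift every letter 1 place forward in the alphabet (wrapping around).
On "vihgyvlckhwv" that produces "wjihzwmdlixw".

wjihzwmdlixw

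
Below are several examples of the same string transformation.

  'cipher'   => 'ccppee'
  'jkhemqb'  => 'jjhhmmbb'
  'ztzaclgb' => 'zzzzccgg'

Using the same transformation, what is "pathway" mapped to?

ppttwwyy

Looking at the pairs, the operation is to keep every other character starting from the first (positions 1st, 3rd, 5th, ...), then double every character.
Working it through for "pathway": intermediate "ptwy", final "ppttwwyy".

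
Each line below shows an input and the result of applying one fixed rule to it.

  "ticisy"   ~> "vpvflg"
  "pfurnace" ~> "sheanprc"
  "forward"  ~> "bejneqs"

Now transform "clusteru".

What's happening: shift every letter 13 places forward in the alphabet (wrapping around) — i.e. ROT13, then move the first character to the end.
Working it through for "clusteru": intermediate "pyhfgreh", final "yhfgrehp".

yhfgrehp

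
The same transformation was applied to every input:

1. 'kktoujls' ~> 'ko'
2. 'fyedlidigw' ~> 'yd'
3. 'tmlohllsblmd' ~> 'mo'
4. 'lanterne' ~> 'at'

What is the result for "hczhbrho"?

ch

In each case the input is transformed by: keep every other character starting from the second (positions 2nd, 4th, 6th, ...), then keep only the first 2 characters.
For "hczhbrho", step one produces "chro"; step two turns that into "ch".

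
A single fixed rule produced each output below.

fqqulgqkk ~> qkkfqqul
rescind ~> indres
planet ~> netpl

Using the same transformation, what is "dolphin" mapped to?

Each output is the input with this applied: move the last 3 characters to the front (rotate right by 3), then delete the last character.
Working it through for "dolphin": intermediate "hindolp", final "hindol".
(Check on "fqqulgqkk": → "qkkfqqulg" → "qkkfqqul" ✓)

hindol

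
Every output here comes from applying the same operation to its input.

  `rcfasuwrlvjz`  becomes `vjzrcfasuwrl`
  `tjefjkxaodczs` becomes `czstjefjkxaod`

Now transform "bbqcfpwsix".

sixbbqcfpw

What's happening: move the last 3 characters to the front (rotate right by 3).
So "bbqcfpwsix" becomes "sixbbqcfpw".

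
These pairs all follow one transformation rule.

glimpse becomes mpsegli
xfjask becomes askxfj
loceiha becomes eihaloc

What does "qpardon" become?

rdonqpa

Rule — move the first 3 characters to the end (rotate left by 3).
On "qpardon" that produces "rdonqpa".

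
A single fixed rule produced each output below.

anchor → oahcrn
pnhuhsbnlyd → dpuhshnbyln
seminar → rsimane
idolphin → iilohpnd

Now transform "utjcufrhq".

qucjfuhrt

The transformation: swap each adjacent pair of characters (1↔2, 3↔4, ...), then swap the first and last characters.
On "utjcufrhq": the first step gives "tucjfuhrq", and the second then gives "qucjfuhrt".
(Check on "pnhuhsbnlyd": → "npuhshnbyld" → "dpuhshnbyln" ✓)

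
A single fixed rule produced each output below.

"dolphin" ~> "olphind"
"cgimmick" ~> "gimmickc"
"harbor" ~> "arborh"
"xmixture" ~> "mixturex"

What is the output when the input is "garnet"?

arnetg

The pattern: move the first character to the end.
For "garnet" the result is "arnetg".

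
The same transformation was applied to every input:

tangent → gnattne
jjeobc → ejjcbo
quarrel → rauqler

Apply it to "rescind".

Each output is the input with this applied: move the last 3 characters to the front (rotate right by 3), then reverse the string.
Working it through for "rescind": intermediate "indresc", final "cserdni".

cserdni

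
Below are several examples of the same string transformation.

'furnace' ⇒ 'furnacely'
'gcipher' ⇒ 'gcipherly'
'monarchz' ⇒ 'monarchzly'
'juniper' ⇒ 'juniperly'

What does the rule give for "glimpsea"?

glimpsealy

In each case the input is transformed by: append "ly".
So "glimpsea" becomes "glimpsealy".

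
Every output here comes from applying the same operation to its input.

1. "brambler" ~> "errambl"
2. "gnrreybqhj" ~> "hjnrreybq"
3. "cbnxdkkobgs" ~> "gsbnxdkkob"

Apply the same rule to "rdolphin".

Each output is the input with this applied: delete the first character, then move the last 2 characters to the front (rotate right by 2).
On "rdolphin": the first step gives "dolphin", and the second then gives "indolph".

indolph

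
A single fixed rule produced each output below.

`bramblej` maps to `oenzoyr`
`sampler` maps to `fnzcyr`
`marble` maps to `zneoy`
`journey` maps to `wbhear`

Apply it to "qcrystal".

What's happening: delete the last character, then shift every letter 13 places forward in the alphabet (wrapping around) — i.e. ROT13.
"qcrystal" → "qcrysta" → "dpelfgn".

dpelfgn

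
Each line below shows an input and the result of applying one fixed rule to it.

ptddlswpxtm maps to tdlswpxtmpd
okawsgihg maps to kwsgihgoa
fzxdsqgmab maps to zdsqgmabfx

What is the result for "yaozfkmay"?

The pattern: move the first 2 characters to the end (rotate left by 2), then swap the first and last characters.
Working it through for "yaozfkmay": intermediate "ozfkmayya", final "azfkmayyo".
(Check on "fzxdsqgmab": → "xdsqgmabfz" → "zdsqgmabfx" ✓)

azfkmayyo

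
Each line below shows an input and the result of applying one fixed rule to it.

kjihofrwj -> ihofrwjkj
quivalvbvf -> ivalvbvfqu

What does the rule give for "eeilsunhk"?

The pattern: move the first 2 characters to the end (rotate left by 2).
Applying that to "eeilsunhk" gives "ilsunhkee".

ilsunhkee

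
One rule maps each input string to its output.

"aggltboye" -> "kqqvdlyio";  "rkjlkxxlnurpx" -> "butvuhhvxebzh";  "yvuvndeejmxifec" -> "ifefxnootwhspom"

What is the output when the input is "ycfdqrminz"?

impnabwsxj

The rule is to shift every letter 10 places forward in the alphabet (wrapping around).
Applying that to "ycfdqrminz" gives "impnabwsxj".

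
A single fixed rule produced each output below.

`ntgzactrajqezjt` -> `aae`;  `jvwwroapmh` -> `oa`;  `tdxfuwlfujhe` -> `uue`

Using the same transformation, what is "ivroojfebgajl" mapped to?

iooea

The rule is to keep only the vowels.
Doing the same to "ivroojfebgajl": "iooea".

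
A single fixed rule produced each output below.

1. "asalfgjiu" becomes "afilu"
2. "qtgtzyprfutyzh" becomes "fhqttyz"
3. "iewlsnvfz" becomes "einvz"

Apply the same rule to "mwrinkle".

ekmr

Looking at the pairs, the operation is to sort the characters into alphabetical order, then keep every other character starting from the first (positions 1st, 3rd, 5th, ...).
Applying both steps to "mwrinkle": "eiklmnrw", then "ekmr".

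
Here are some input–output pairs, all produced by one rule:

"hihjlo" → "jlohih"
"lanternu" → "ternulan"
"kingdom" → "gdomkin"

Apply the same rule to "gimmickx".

The transformation: move the first 3 characters to the end (rotate left by 3).
Applying that to "gimmickx" gives "mickxgim".

mickxgim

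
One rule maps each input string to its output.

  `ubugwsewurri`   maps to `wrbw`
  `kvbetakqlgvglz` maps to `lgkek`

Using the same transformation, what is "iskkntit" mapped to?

tik

In each case the input is transformed by: swap the front and back halves of the string, then keep one character in every 3, starting at position 2 (positions 2nd, 5th, 8th, ...).
Starting from "iskkntit": after the first operation, "ntitiskk"; after the second, "tik".
(Check on "kvbetakqlgvglz": → "qlgvglzkvbetak" → "lgkek" ✓)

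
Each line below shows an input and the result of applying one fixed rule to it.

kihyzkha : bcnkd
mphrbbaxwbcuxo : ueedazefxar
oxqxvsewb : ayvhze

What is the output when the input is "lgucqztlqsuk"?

ftcwotvxn

Each output is the input with this applied: delete the first 3 characters, then shift every letter 3 places forward in the alphabet (wrapping around).
On "lgucqztlqsuk": the first step gives "cqztlqsuk", and the second then gives "ftcwotvxn".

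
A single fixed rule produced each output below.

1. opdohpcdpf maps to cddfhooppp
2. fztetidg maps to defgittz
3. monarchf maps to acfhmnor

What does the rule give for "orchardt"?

What's happening: sort the characters into alphabetical order.
"orchardt" → "acdhorrt".

acdhorrt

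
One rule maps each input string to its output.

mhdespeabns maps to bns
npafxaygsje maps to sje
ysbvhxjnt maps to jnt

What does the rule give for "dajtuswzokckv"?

The rule is to keep only the last 3 characters.
Applying that to "dajtuswzokckv" gives "ckv".

ckv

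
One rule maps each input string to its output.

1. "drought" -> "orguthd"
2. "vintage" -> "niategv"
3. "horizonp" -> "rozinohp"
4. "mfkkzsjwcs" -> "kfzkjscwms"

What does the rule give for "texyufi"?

In each case the input is transformed by: move the first character to the end, then swap each adjacent pair of characters (1↔2, 3↔4, ...).
"texyufi" → "exyufit" → "xeuyift".

xeuyift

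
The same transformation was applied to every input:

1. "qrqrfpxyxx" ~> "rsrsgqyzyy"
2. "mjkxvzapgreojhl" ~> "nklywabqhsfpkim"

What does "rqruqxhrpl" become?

The pattern: shift every letter 1 place forward in the alphabet (wrapping around).
Applying that to "rqruqxhrpl" gives "srsvryisqm".

srsvryisqm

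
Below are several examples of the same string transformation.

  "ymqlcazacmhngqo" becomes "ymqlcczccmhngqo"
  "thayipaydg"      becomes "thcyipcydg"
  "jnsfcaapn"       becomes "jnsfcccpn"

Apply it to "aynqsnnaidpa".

Rule — replace every "a" with "c".
On "aynqsnnaidpa" that produces "cynqsnncidpc".

cynqsnncidpc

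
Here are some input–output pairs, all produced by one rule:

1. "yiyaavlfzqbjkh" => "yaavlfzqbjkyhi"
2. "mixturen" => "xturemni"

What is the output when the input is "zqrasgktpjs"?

rasgktpjzsq

The pattern: swap the first and last characters, then move the first 2 characters to the end (rotate left by 2).
On "zqrasgktpjs" that produces "rasgktpjzsq".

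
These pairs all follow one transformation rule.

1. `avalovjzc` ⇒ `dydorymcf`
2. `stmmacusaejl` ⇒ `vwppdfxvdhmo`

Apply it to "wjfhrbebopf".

zmikuehersi

The transformation: shift every letter 3 places forward in the alphabet (wrapping around).
For "wjfhrbebopf" the result is "zmikuehersi".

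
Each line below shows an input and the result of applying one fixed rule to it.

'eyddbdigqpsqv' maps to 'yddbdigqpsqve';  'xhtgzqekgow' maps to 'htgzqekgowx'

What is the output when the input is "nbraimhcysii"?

The transformation: move the first character to the end.
Applying that to "nbraimhcysii" gives "braimhcysiin".

braimhcysiin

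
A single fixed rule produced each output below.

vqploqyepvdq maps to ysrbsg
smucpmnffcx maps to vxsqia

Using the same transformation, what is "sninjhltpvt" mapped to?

The transformation: keep every other character starting from the first (positions 1st, 3rd, 5th, ...), then shift every letter 3 places forward in the alphabet (wrapping around).
Starting from "sninjhltpvt": after the first operation, "sijlpt"; after the second, "vlmosw".

vlmosw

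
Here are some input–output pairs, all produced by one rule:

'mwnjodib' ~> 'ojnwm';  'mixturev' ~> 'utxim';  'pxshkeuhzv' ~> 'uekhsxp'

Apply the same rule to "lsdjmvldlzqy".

ldlvmjdsl

What's happening: reverse the string, then delete the first 3 characters.
Doing the same to "lsdjmvldlzqy": "ldlvmjdsl".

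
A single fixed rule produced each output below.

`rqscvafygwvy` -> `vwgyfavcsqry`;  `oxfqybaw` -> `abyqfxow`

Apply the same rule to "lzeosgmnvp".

vnmgsoezlp

What's happening: move the last character to the front, then reverse the string.
Applying both steps to "lzeosgmnvp": "plzeosgmnv", then "vnmgsoezlp".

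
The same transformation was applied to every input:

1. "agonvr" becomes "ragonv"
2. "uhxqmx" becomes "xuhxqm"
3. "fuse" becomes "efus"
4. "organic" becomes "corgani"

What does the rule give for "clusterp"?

pcluster

The rule is to move the last character to the front.
"clusterp" → "pcluster".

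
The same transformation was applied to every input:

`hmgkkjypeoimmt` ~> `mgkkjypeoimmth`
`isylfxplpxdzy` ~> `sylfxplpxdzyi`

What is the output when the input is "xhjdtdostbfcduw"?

hjdtdostbfcduwx

In each case the input is transformed by: move the first character to the end.
"xhjdtdostbfcduw" → "hjdtdostbfcduwx".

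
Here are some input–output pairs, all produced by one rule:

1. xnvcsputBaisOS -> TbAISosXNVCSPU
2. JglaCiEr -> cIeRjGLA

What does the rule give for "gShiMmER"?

Each output is the input with this applied: flip the case of every letter, then swap the front and back halves of the string.
On "gShiMmER" that produces "mMerGsHI".

mMerGsHI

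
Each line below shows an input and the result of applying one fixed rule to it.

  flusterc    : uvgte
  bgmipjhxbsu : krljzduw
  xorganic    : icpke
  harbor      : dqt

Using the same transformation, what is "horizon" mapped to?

kbqp

Rule — delete the first 3 characters, then shift every letter 2 places forward in the alphabet (wrapping around).
On "horizon" that produces "kbqp".
(Check on "xorganic": → "ganic" → "icpke" ✓)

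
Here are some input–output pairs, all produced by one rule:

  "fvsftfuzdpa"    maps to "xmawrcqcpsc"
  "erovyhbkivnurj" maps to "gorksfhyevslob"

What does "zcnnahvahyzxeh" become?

ebuwvexsexkkzw

Rule — reverse the string, then shift every letter 3 places backward in the alphabet (wrapping around).
Applying both steps to "zcnnahvahyzxeh": "hexzyhavhanncz", then "ebuwvexsexkkzw".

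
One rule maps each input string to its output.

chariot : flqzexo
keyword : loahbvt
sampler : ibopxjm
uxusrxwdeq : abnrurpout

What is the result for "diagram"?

oxjafxd

Rule — shift every letter 3 places backward in the alphabet (wrapping around), then move the last 3 characters to the front (rotate right by 3).
Doing the same to "diagram": "oxjafxd".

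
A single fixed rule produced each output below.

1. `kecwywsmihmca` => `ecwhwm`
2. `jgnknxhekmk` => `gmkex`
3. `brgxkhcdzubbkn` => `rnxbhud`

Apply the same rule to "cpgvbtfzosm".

psvzt

Looking at the pairs, the operation is to keep every other character starting from the second (positions 2nd, 4th, 6th, ...), then take characters alternately from the front and the back (1st, last, 2nd, 2nd-last, ...).
Working it through for "cpgvbtfzosm": intermediate "pvtzs", final "psvzt".
(Check on "kecwywsmihmca": → "ewwmhc" → "ecwhwm" ✓)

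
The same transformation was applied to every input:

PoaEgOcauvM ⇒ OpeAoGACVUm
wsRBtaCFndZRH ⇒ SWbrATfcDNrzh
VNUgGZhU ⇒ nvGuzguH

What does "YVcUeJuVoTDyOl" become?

vyuCjEvUtOYdLo

The rule is to swap each adjacent pair of characters (1↔2, 3↔4, ...), then flip the case of every letter.
On "YVcUeJuVoTDyOl": the first step gives "VYUcJeVuToyDlO", and the second then gives "vyuCjEvUtOYdLo".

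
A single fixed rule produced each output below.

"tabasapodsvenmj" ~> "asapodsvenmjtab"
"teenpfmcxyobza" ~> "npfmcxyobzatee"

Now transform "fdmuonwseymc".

uonwseymcfdm

In each case the input is transformed by: move the first 3 characters to the end (rotate left by 3).
Doing the same to "fdmuonwseymc": "uonwseymcfdm".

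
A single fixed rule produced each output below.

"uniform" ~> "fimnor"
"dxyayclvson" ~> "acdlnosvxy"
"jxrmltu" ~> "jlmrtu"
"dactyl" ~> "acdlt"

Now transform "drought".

In each case the input is transformed by: sort the characters into alphabetical order, then delete the last character.
So "drought" becomes "dghort".

dghort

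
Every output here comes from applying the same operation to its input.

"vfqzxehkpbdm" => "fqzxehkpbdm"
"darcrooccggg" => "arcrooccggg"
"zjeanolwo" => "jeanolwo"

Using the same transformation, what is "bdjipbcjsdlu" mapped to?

The pattern: delete the first character.
Applying that to "bdjipbcjsdlu" gives "djipbcjsdlu".

djipbcjsdlu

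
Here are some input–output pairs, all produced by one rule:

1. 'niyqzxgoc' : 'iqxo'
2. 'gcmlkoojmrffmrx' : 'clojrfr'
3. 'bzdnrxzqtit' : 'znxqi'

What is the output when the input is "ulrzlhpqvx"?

lzhqx

The rule is to keep every other character starting from the second (positions 2nd, 4th, 6th, ...).
"ulrzlhpqvx" → "lzhqx".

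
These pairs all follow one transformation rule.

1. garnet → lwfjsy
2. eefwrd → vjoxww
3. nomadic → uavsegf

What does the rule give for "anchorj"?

The pattern: reverse the string, then shift every letter 8 places backward in the alphabet (wrapping around).
"anchorj" → "jrohcna" → "bjgzufs".
(Check on "garnet": → "tenrag" → "lwfjsy" ✓)

bjgzufs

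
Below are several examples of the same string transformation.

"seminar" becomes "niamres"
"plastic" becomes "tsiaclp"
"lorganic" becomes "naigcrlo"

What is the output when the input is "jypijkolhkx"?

hlkoxkjjyip

Rule — move the last 3 characters to the front (rotate right by 3), then take characters alternately from the front and the back (1st, last, 2nd, 2nd-last, ...).
Starting from "jypijkolhkx": after the first operation, "hkxjypijkol"; after the second, "hlkoxkjjyip".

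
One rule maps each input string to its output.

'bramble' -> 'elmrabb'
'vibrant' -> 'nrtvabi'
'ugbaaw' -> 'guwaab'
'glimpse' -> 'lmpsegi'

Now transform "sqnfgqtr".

Rule — sort the characters into alphabetical order, then move the first 3 characters to the end (rotate left by 3).
Starting from "sqnfgqtr": after the first operation, "fgnqqrst"; after the second, "qqrstfgn".
(Check on "bramble": → "abbelmr" → "elmrabb" ✓)

qqrstfgn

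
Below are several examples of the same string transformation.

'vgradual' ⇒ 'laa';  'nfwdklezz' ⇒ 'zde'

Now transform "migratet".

tre

Looking at the pairs, the operation is to swap the first and last characters, then keep one character in every 3, starting at position 1 (positions 1st, 4th, 7th, ...).
Starting from "migratet": after the first operation, "tigratem"; after the second, "tre".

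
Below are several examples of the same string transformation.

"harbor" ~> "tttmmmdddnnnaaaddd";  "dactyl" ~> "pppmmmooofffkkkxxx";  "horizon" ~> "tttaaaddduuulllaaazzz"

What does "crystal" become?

The rule is to shift every letter 12 places forward in the alphabet (wrapping around), then repeat every character 3 times.
On "crystal": the first step gives "odkefmx", and the second then gives "ooodddkkkeeefffmmmxxx".

ooodddkkkeeefffmmmxxx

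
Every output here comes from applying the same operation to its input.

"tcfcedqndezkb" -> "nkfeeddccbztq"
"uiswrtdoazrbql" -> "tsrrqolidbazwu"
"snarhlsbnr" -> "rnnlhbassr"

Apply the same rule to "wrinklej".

In each case the input is transformed by: sort the characters into reverse alphabetical order, then move the first 3 characters to the end (rotate left by 3).
On "wrinklej": the first step gives "wrnlkjie", and the second then gives "lkjiewrn".

lkjiewrn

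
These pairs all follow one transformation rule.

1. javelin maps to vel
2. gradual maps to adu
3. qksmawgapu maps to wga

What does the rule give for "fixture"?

What's happening: move the last 2 characters to the front (rotate right by 2), then keep only the last 3 characters.
For "fixture", step one produces "refixtu"; step two turns that into "xtu".
(Check on "gradual": → "algradu" → "adu" ✓)

xtu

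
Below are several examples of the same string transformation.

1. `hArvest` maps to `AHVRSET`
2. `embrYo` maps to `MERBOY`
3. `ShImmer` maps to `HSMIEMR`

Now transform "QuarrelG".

In each case the input is transformed by: swap each adjacent pair of characters (1↔2, 3↔4, ...), then convert every letter to uppercase.
Applying both steps to "QuarrelG": "uQraerGl", then "UQRAERGL".

UQRAERGL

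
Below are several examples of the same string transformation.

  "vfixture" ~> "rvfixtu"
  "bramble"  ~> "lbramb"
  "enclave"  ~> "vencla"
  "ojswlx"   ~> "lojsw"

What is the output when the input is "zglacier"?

ezglaci

What's happening: delete the last character, then move the last character to the front.
Doing the same to "zglacier": "ezglaci".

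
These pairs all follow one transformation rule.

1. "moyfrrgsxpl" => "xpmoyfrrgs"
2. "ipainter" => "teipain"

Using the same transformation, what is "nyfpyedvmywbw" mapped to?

wbnyfpyedvmy

The transformation: delete the last character, then move the last 2 characters to the front (rotate right by 2).
Starting from "nyfpyedvmywbw": after the first operation, "nyfpyedvmywb"; after the second, "wbnyfpyedvmy".
(Check on "moyfrrgsxpl": → "moyfrrgsxp" → "xpmoyfrrgs" ✓)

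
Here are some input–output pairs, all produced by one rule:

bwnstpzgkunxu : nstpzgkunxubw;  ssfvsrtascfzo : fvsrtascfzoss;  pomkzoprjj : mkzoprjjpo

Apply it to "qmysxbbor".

ysxbborqm

The transformation: move the first 2 characters to the end (rotate left by 2).
"qmysxbbor" → "ysxbborqm".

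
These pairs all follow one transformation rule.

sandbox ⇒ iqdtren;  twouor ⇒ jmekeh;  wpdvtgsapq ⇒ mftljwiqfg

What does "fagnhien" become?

What's happening: shift every letter 10 places backward in the alphabet (wrapping around).
"fagnhien" → "vqwdxyud".

vqwdxyud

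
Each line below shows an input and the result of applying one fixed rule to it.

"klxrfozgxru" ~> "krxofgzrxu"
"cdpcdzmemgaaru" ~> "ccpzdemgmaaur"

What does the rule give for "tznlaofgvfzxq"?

tlnoagffvxzq

Looking at the pairs, the operation is to swap each adjacent pair of characters (1↔2, 3↔4, ...), then delete the first character.
Starting from "tznlaofgvfzxq": after the first operation, "ztlnoagffvxzq"; after the second, "tlnoagffvxzq".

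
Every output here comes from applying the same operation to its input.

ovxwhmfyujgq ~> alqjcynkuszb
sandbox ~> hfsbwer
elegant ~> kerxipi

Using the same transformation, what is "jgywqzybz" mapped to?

audcfdnkc

In each case the input is transformed by: move the first 3 characters to the end (rotate left by 3), then shift every letter 4 places forward in the alphabet (wrapping around).
Working it through for "jgywqzybz": intermediate "wqzybzjgy", final "audcfdnkc".
(Check on "elegant": → "gantele" → "kerxipi" ✓)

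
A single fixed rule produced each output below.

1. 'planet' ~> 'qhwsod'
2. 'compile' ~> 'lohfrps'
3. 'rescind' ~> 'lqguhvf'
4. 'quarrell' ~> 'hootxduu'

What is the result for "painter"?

whusdlq

In each case the input is transformed by: shift every letter 3 places forward in the alphabet (wrapping around), then move the last 3 characters to the front (rotate right by 3).
On "painter": the first step gives "sdlqwhu", and the second then gives "whusdlq".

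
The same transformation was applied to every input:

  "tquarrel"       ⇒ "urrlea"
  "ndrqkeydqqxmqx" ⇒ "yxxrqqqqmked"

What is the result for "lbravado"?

The pattern: delete the first 2 characters, then sort the characters into reverse alphabetical order.
"lbravado" → "ravado" → "vrodaa".

vrodaa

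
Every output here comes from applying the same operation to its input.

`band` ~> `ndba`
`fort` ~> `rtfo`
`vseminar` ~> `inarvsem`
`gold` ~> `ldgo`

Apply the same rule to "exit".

The pattern: swap the front and back halves of the string.
On "exit" that produces "itex".

itex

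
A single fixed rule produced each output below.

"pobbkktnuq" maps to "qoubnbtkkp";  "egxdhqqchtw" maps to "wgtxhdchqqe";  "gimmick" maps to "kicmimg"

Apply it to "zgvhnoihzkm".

The rule is to take characters alternately from the front and the back (1st, last, 2nd, 2nd-last, ...), then move the first character to the end.
For "zgvhnoihzkm", step one produces "zmgkvzhhnio"; step two turns that into "mgkvzhhnioz".

mgkvzhhnioz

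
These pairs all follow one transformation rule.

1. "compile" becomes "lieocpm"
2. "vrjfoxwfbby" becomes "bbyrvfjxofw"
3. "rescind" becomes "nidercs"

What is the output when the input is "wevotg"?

What's happening: swap each adjacent pair of characters (1↔2, 3↔4, ...), then move the last 3 characters to the front (rotate right by 3).
Applying both steps to "wevotg": "ewovgt", then "vgtewo".

vgtewo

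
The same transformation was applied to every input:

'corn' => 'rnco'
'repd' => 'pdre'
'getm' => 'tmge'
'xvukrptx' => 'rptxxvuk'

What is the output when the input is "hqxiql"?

iqlhqx

The pattern: swap the front and back halves of the string.
Doing the same to "hqxiql": "iqlhqx".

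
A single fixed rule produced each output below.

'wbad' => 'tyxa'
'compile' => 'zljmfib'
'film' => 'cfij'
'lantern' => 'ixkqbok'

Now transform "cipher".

In each case the input is transformed by: shift every letter 3 places backward in the alphabet (wrapping around).
Applying that to "cipher" gives "zfmebo".

zfmebo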